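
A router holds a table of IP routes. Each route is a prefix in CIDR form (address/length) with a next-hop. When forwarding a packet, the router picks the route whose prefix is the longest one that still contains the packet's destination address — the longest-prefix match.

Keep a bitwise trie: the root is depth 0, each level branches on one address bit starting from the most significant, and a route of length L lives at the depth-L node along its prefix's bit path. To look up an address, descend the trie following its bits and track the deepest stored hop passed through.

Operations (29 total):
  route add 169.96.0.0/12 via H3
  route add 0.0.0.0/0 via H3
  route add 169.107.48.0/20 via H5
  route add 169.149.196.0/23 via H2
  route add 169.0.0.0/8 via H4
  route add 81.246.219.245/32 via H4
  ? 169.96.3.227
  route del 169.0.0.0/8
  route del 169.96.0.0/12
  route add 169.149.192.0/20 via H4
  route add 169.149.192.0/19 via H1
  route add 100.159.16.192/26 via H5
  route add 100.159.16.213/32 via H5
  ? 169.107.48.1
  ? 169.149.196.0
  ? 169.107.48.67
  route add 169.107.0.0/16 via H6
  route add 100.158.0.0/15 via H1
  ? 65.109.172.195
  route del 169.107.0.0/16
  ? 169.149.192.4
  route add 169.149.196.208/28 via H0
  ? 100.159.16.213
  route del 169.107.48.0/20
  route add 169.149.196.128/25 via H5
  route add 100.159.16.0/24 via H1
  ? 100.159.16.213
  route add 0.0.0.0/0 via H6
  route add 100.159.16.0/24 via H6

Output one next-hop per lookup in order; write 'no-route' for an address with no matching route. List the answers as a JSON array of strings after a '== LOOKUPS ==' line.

Apply in order:
  add 169.96.0.0/12 -> H3 at depth 12
  add 0.0.0.0/0 -> H3 at depth 0
  add 169.107.48.0/20 -> H5 at depth 20
  add 169.149.196.0/23 -> H2 at depth 23
  add 169.0.0.0/8 -> H4 at depth 8
  add 81.246.219.245/32 -> H4 at depth 32
  lookup 169.96.3.227: bits 101010010110 walk d0:H3→d1:-→d2:-→d3:-→d4:-→d5:-→d6:-→d7:-→d8:H4→d9:-→d10:-→d11:-→d12:H3 -> H3
  del 169.0.0.0/8 (clear depth 8)
  del 169.96.0.0/12 (clear depth 12)
  add 169.149.192.0/20 -> H4 at depth 20
  add 169.149.192.0/19 -> H1 at depth 19
  add 100.159.16.192/26 -> H5 at depth 26
  add 100.159.16.213/32 -> H5 at depth 32
  lookup 169.107.48.1: bits 10101001011010110011 walk d0:H3→d1:-→d2:-→d3:-→d4:-→d5:-→d6:-→d7:-→d8:-→d9:-→d10:-→d11:-→d12:-→d13:-→d14:-→d15:-→d16:-→d17:-→d18:-→d19:-→d20:H5 -> H5
  lookup 169.149.196.0: bits 10101001100101011100010 walk d0:H3→d1:-→d2:-→d3:-→d4:-→d5:-→d6:-→d7:-→d8:-→d9:-→d10:-→d11:-→d12:-→d13:-→d14:-→d15:-→d16:-→d17:-→d18:-→d19:H1→d20:H4→d21:-→d22:-→d23:H2 -> H2
  lookup 169.107.48.67: bits 10101001011010110011 walk d0:H3→d1:-→d2:-→d3:-→d4:-→d5:-→d6:-→d7:-→d8:-→d9:-→d10:-→d11:-→d12:-→d13:-→d14:-→d15:-→d16:-→d17:-→d18:-→d19:-→d20:H5 -> H5
  add 169.107.0.0/16 -> H6 at depth 16
  add 100.158.0.0/15 -> H1 at depth 15
  lookup 65.109.172.195: bits 010 walk d0:H3→d1:-→d2:-→d3:- -> H3
  del 169.107.0.0/16 (clear depth 16)
  lookup 169.149.192.4: bits 101010011001010111000 walk d0:H3→d1:-→d2:-→d3:-→d4:-→d5:-→d6:-→d7:-→d8:-→d9:-→d10:-→d11:-→d12:-→d13:-→d14:-→d15:-→d16:-→d17:-→d18:-→d19:H1→d20:H4→d21:- -> H4
  add 169.149.196.208/28 -> H0 at depth 28
  lookup 100.159.16.213: bits 01100100100111110001000011010101 walk d0:H3→d1:-→d2:-→d3:-→d4:-→d5:-→d6:-→d7:-→d8:-→d9:-→d10:-→d11:-→d12:-→d13:-→d14:-→d15:H1→d16:-→d17:-→d18:-→d19:-→d20:-→d21:-→d22:-→d23:-→d24:-→d25:-→d26:H5→d27:-→d28:-→d29:-→d30:-→d31:-→d32:H5 -> H5
  del 169.107.48.0/20 (clear depth 20)
  add 169.149.196.128/25 -> H5 at depth 25
  add 100.159.16.0/24 -> H1 at depth 24
  lookup 100.159.16.213: bits 01100100100111110001000011010101 walk d0:H3→d1:-→d2:-→d3:-→d4:-→d5:-→d6:-→d7:-→d8:-→d9:-→d10:-→d11:-→d12:-→d13:-→d14:-→d15:H1→d16:-→d17:-→d18:-→d19:-→d20:-→d21:-→d22:-→d23:-→d24:H1→d25:-→d26:H5→d27:-→d28:-→d29:-→d30:-→d31:-→d32:H5 -> H5
  add 0.0.0.0/0 -> H6 at depth 0
  add 100.159.16.0/24 -> H6 at depth 24

== LOOKUPS ==
["H3","H5","H2","H5","H3","H4","H5","H5"]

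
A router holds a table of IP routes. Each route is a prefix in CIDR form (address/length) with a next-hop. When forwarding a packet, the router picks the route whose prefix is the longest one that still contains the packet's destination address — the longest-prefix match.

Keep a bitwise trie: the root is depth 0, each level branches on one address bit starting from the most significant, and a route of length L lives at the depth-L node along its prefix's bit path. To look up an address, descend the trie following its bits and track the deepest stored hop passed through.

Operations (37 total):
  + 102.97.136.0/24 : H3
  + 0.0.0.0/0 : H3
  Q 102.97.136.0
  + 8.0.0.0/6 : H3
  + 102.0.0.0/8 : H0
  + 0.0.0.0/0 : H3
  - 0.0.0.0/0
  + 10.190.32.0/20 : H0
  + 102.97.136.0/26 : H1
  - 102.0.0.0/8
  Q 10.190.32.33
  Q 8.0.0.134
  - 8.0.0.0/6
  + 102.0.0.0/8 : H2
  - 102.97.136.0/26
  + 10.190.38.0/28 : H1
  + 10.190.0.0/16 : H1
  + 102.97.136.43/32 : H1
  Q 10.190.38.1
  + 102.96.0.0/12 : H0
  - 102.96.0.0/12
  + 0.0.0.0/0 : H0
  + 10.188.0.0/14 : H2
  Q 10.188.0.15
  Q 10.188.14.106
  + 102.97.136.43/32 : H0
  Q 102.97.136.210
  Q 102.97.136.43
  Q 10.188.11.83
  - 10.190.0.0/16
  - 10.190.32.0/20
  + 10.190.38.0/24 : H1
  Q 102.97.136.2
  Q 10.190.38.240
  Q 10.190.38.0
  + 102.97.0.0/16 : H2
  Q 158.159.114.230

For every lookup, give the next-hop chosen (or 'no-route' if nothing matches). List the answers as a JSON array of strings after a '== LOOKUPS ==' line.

Process each operation:
  + 102.97.136.0/24 (H3) depth=24
  + 0.0.0.0/0 (H3) depth=0
  ? 102.97.136.0  path d0:H3→d1:-→d2:-→d3:-→d4:-→d5:-→d6:-→d7:-→d8:-→d9:-→d10:-→d11:-→d12:-→d13:-→d14:-→d15:-→d16:-→d17:-→d18:-→d19:-→d20:-→d21:-→d22:-→d23:-→d24:H3  best=H3
  + 8.0.0.0/6 (H3) depth=6
  + 102.0.0.0/8 (H0) depth=8
  + 0.0.0.0/0 (H3) depth=0
  del 0.0.0.0/0 (clear depth 0)
  + 10.190.32.0/20 (H0) depth=20
  + 102.97.136.0/26 (H1) depth=26
  del 102.0.0.0/8 (clear depth 8)
  ? 10.190.32.33  path d0:-→d1:-→d2:-→d3:-→d4:-→d5:-→d6:H3→d7:-→d8:-→d9:-→d10:-→d11:-→d12:-→d13:-→d14:-→d15:-→d16:-→d17:-→d18:-→d19:-→d20:H0  best=H0
  ? 8.0.0.134  path d0:-→d1:-→d2:-→d3:-→d4:-→d5:-→d6:H3  best=H3
  del 8.0.0.0/6 (clear depth 6)
  + 102.0.0.0/8 (H2) depth=8
  del 102.97.136.0/26 (clear depth 26)
  + 10.190.38.0/28 (H1) depth=28
  + 10.190.0.0/16 (H1) depth=16
  + 102.97.136.43/32 (H1) depth=32
  ? 10.190.38.1  path d0:-→d1:-→d2:-→d3:-→d4:-→d5:-→d6:-→d7:-→d8:-→d9:-→d10:-→d11:-→d12:-→d13:-→d14:-→d15:-→d16:H1→d17:-→d18:-→d19:-→d20:H0→d21:-→d22:-→d23:-→d24:-→d25:-→d26:-→d27:-→d28:H1  best=H1
  + 102.96.0.0/12 (H0) depth=12
  del 102.96.0.0/12 (clear depth 12)
  + 0.0.0.0/0 (H0) depth=0
  + 10.188.0.0/14 (H2) depth=14
  ? 10.188.0.15  path d0:H0→d1:-→d2:-→d3:-→d4:-→d5:-→d6:-→d7:-→d8:-→d9:-→d10:-→d11:-→d12:-→d13:-→d14:H2  best=H2
  ? 10.188.14.106  path d0:H0→d1:-→d2:-→d3:-→d4:-→d5:-→d6:-→d7:-→d8:-→d9:-→d10:-→d11:-→d12:-→d13:-→d14:H2  best=H2
  + 102.97.136.43/32 (H0) depth=32
  ? 102.97.136.210  path d0:H0→d1:-→d2:-→d3:-→d4:-→d5:-→d6:-→d7:-→d8:H2→d9:-→d10:-→d11:-→d12:-→d13:-→d14:-→d15:-→d16:-→d17:-→d18:-→d19:-→d20:-→d21:-→d22:-→d23:-→d24:H3  best=H3
  ? 102.97.136.43  path d0:H0→d1:-→d2:-→d3:-→d4:-→d5:-→d6:-→d7:-→d8:H2→d9:-→d10:-→d11:-→d12:-→d13:-→d14:-→d15:-→d16:-→d17:-→d18:-→d19:-→d20:-→d21:-→d22:-→d23:-→d24:H3→d25:-→d26:-→d27:-→d28:-→d29:-→d30:-→d31:-→d32:H0  best=H0
  ? 10.188.11.83  path d0:H0→d1:-→d2:-→d3:-→d4:-→d5:-→d6:-→d7:-→d8:-→d9:-→d10:-→d11:-→d12:-→d13:-→d14:H2  best=H2
  del 10.190.0.0/16 (clear depth 16)
  del 10.190.32.0/20 (clear depth 20)
  + 10.190.38.0/24 (H1) depth=24
  ? 102.97.136.2  path d0:H0→d1:-→d2:-→d3:-→d4:-→d5:-→d6:-→d7:-→d8:H2→d9:-→d10:-→d11:-→d12:-→d13:-→d14:-→d15:-→d16:-→d17:-→d18:-→d19:-→d20:-→d21:-→d22:-→d23:-→d24:H3→d25:-→d26:-  best=H3
  ? 10.190.38.240  path d0:H0→d1:-→d2:-→d3:-→d4:-→d5:-→d6:-→d7:-→d8:-→d9:-→d10:-→d11:-→d12:-→d13:-→d14:H2→d15:-→d16:-→d17:-→d18:-→d19:-→d20:-→d21:-→d22:-→d23:-→d24:H1  best=H1
  ? 10.190.38.0  path d0:H0→d1:-→d2:-→d3:-→d4:-→d5:-→d6:-→d7:-→d8:-→d9:-→d10:-→d11:-→d12:-→d13:-→d14:H2→d15:-→d16:-→d17:-→d18:-→d19:-→d20:-→d21:-→d22:-→d23:-→d24:H1→d25:-→d26:-→d27:-→d28:H1  best=H1
  + 102.97.0.0/16 (H2) depth=16
  ? 158.159.114.230  path d0:H0  best=H0

== LOOKUPS ==
["H3","H0","H3","H1","H2","H2","H3","H0","H2","H3","H1","H1","H0"]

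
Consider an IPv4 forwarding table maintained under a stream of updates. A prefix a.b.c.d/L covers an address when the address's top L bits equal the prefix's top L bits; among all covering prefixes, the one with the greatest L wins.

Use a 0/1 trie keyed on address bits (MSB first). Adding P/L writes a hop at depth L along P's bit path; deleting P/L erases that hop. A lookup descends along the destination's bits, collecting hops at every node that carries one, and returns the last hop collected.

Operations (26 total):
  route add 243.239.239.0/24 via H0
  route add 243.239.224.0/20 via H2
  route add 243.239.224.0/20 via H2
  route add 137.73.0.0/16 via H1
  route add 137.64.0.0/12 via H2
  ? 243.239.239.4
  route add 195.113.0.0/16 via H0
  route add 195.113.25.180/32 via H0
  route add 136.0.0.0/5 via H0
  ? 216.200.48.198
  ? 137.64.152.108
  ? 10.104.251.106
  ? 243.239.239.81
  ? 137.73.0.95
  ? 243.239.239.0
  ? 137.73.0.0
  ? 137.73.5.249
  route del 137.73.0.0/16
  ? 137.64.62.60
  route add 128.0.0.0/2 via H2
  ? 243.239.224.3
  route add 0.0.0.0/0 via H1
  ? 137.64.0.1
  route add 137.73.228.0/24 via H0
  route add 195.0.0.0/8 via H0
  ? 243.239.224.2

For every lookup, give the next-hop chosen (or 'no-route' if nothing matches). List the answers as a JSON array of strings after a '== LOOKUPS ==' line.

Trace:
  + 243.239.239.0/24 (H0) depth=24
  + 243.239.224.0/20 (H2) depth=20
  + 243.239.224.0/20 (H2) depth=20
  + 137.73.0.0/16 (H1) depth=16
  + 137.64.0.0/12 (H2) depth=12
  ? 243.239.239.4  path d0:-→d1:-→d2:-→d3:-→d4:-→d5:-→d6:-→d7:-→d8:-→d9:-→d10:-→d11:-→d12:-→d13:-→d14:-→d15:-→d16:-→d17:-→d18:-→d19:-→d20:H2→d21:-→d22:-→d23:-→d24:H0  best=H0
  + 195.113.0.0/16 (H0) depth=16
  + 195.113.25.180/32 (H0) depth=32
  + 136.0.0.0/5 (H0) depth=5
  ? 216.200.48.198  path d0:-→d1:-→d2:-→d3:-  best=no-route
  ? 137.64.152.108  path d0:-→d1:-→d2:-→d3:-→d4:-→d5:H0→d6:-→d7:-→d8:-→d9:-→d10:-→d11:-→d12:H2  best=H2
  ? 10.104.251.106  path d0:-  best=no-route
  ? 243.239.239.81  path d0:-→d1:-→d2:-→d3:-→d4:-→d5:-→d6:-→d7:-→d8:-→d9:-→d10:-→d11:-→d12:-→d13:-→d14:-→d15:-→d16:-→d17:-→d18:-→d19:-→d20:H2→d21:-→d22:-→d23:-→d24:H0  best=H0
  ? 137.73.0.95  path d0:-→d1:-→d2:-→d3:-→d4:-→d5:H0→d6:-→d7:-→d8:-→d9:-→d10:-→d11:-→d12:H2→d13:-→d14:-→d15:-→d16:H1  best=H1
  ? 243.239.239.0  path d0:-→d1:-→d2:-→d3:-→d4:-→d5:-→d6:-→d7:-→d8:-→d9:-→d10:-→d11:-→d12:-→d13:-→d14:-→d15:-→d16:-→d17:-→d18:-→d19:-→d20:H2→d21:-→d22:-→d23:-→d24:H0  best=H0
  ? 137.73.0.0  path d0:-→d1:-→d2:-→d3:-→d4:-→d5:H0→d6:-→d7:-→d8:-→d9:-→d10:-→d11:-→d12:H2→d13:-→d14:-→d15:-→d16:H1  best=H1
  ? 137.73.5.249  path d0:-→d1:-→d2:-→d3:-→d4:-→d5:H0→d6:-→d7:-→d8:-→d9:-→d10:-→d11:-→d12:H2→d13:-→d14:-→d15:-→d16:H1  best=H1
  - 137.73.0.0/16 clear@16
  ? 137.64.62.60  path d0:-→d1:-→d2:-→d3:-→d4:-→d5:H0→d6:-→d7:-→d8:-→d9:-→d10:-→d11:-→d12:H2  best=H2
  + 128.0.0.0/2 (H2) depth=2
  ? 243.239.224.3  path d0:-→d1:-→d2:-→d3:-→d4:-→d5:-→d6:-→d7:-→d8:-→d9:-→d10:-→d11:-→d12:-→d13:-→d14:-→d15:-→d16:-→d17:-→d18:-→d19:-→d20:H2  best=H2
  + 0.0.0.0/0 (H1) depth=0
  ? 137.64.0.1  path d0:H1→d1:-→d2:H2→d3:-→d4:-→d5:H0→d6:-→d7:-→d8:-→d9:-→d10:-→d11:-→d12:H2  best=H2
  + 137.73.228.0/24 (H0) depth=24
  + 195.0.0.0/8 (H0) depth=8
  ? 243.239.224.2  path d0:H1→d1:-→d2:-→d3:-→d4:-→d5:-→d6:-→d7:-→d8:-→d9:-→d10:-→d11:-→d12:-→d13:-→d14:-→d15:-→d16:-→d17:-→d18:-→d19:-→d20:H2  best=H2

== LOOKUPS ==
["H0","no-route","H2","no-route","H0","H1","H0","H1","H1","H2","H2","H2","H2"]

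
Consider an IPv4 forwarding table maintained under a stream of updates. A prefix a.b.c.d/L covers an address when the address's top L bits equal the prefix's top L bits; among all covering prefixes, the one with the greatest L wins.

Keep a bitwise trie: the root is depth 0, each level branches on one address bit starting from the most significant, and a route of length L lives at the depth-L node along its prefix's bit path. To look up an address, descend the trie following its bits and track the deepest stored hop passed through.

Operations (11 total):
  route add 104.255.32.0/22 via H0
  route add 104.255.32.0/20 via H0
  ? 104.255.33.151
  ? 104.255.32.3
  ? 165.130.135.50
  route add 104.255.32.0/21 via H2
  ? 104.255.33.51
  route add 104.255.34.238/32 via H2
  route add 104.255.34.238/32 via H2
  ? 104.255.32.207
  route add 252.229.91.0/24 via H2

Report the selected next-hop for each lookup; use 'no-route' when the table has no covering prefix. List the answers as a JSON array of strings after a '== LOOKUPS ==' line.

Trace:
  + 104.255.32.0/22 (H0) depth=22
  + 104.255.32.0/20 (H0) depth=20
  lookup 104.255.33.151: bits 0110100011111111001000 walk d0:-→d1:-→d2:-→d3:-→d4:-→d5:-→d6:-→d7:-→d8:-→d9:-→d10:-→d11:-→d12:-→d13:-→d14:-→d15:-→d16:-→d17:-→d18:-→d19:-→d20:H0→d21:-→d22:H0 -> H0
  lookup 104.255.32.3: bits 0110100011111111001000 walk d0:-→d1:-→d2:-→d3:-→d4:-→d5:-→d6:-→d7:-→d8:-→d9:-→d10:-→d11:-→d12:-→d13:-→d14:-→d15:-→d16:-→d17:-→d18:-→d19:-→d20:H0→d21:-→d22:H0 -> H0
  lookup 165.130.135.50: bits ε walk d0:- -> no-route
  + 104.255.32.0/21 (H2) depth=21
  lookup 104.255.33.51: bits 0110100011111111001000 walk d0:-→d1:-→d2:-→d3:-→d4:-→d5:-→d6:-→d7:-→d8:-→d9:-→d10:-→d11:-→d12:-→d13:-→d14:-→d15:-→d16:-→d17:-→d18:-→d19:-→d20:H0→d21:H2→d22:H0 -> H0
  + 104.255.34.238/32 (H2) depth=32
  + 104.255.34.238/32 (H2) depth=32
  lookup 104.255.32.207: bits 0110100011111111001000 walk d0:-→d1:-→d2:-→d3:-→d4:-→d5:-→d6:-→d7:-→d8:-→d9:-→d10:-→d11:-→d12:-→d13:-→d14:-→d15:-→d16:-→d17:-→d18:-→d19:-→d20:H0→d21:H2→d22:H0 -> H0
  + 252.229.91.0/24 (H2) depth=24

== LOOKUPS ==
["H0","H0","no-route","H0","H0"]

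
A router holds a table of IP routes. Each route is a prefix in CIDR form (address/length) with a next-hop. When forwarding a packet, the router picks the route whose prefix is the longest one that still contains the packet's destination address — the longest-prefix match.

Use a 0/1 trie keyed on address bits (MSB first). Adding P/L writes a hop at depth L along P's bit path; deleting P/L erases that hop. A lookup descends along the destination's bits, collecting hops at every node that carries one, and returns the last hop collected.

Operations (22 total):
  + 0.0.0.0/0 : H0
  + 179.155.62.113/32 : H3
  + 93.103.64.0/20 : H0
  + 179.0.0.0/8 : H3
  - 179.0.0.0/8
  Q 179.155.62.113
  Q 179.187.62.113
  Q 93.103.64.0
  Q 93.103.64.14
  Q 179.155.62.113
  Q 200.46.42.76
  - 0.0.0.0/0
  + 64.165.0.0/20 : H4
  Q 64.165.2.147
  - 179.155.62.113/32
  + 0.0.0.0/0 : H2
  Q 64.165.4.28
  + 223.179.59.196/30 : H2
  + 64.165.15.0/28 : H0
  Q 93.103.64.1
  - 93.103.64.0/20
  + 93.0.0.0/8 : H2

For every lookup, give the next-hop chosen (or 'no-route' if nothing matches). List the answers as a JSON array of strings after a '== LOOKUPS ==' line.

Process each operation:
  add 0.0.0.0/0 -> H0 at depth 0
  add 179.155.62.113/32 -> H3 at depth 32
  add 93.103.64.0/20 -> H0 at depth 20
  add 179.0.0.0/8 -> H3 at depth 8
  - 179.0.0.0/8 clear@8
  ? 179.155.62.113  path d0:H0→d1:-→d2:-→d3:-→d4:-→d5:-→d6:-→d7:-→d8:-→d9:-→d10:-→d11:-→d12:-→d13:-→d14:-→d15:-→d16:-→d17:-→d18:-→d19:-→d20:-→d21:-→d22:-→d23:-→d24:-→d25:-→d26:-→d27:-→d28:-→d29:-→d30:-→d31:-→d32:H3  best=H3
  ? 179.187.62.113  path d0:H0→d1:-→d2:-→d3:-→d4:-→d5:-→d6:-→d7:-→d8:-→d9:-→d10:-  best=H0
  ? 93.103.64.0  path d0:H0→d1:-→d2:-→d3:-→d4:-→d5:-→d6:-→d7:-→d8:-→d9:-→d10:-→d11:-→d12:-→d13:-→d14:-→d15:-→d16:-→d17:-→d18:-→d19:-→d20:H0  best=H0
  ? 93.103.64.14  path d0:H0→d1:-→d2:-→d3:-→d4:-→d5:-→d6:-→d7:-→d8:-→d9:-→d10:-→d11:-→d12:-→d13:-→d14:-→d15:-→d16:-→d17:-→d18:-→d19:-→d20:H0  best=H0
  ? 179.155.62.113  path d0:H0→d1:-→d2:-→d3:-→d4:-→d5:-→d6:-→d7:-→d8:-→d9:-→d10:-→d11:-→d12:-→d13:-→d14:-→d15:-→d16:-→d17:-→d18:-→d19:-→d20:-→d21:-→d22:-→d23:-→d24:-→d25:-→d26:-→d27:-→d28:-→d29:-→d30:-→d31:-→d32:H3  best=H3
  ? 200.46.42.76  path d0:H0→d1:-  best=H0
  - 0.0.0.0/0 clear@0
  add 64.165.0.0/20 -> H4 at depth 20
  ? 64.165.2.147  path d0:-→d1:-→d2:-→d3:-→d4:-→d5:-→d6:-→d7:-→d8:-→d9:-→d10:-→d11:-→d12:-→d13:-→d14:-→d15:-→d16:-→d17:-→d18:-→d19:-→d20:H4  best=H4
  - 179.155.62.113/32 clear@32
  add 0.0.0.0/0 -> H2 at depth 0
  ? 64.165.4.28  path d0:H2→d1:-→d2:-→d3:-→d4:-→d5:-→d6:-→d7:-→d8:-→d9:-→d10:-→d11:-→d12:-→d13:-→d14:-→d15:-→d16:-→d17:-→d18:-→d19:-→d20:H4  best=H4
  add 223.179.59.196/30 -> H2 at depth 30
  add 64.165.15.0/28 -> H0 at depth 28
  ? 93.103.64.1  path d0:H2→d1:-→d2:-→d3:-→d4:-→d5:-→d6:-→d7:-→d8:-→d9:-→d10:-→d11:-→d12:-→d13:-→d14:-→d15:-→d16:-→d17:-→d18:-→d19:-→d20:H0  best=H0
  - 93.103.64.0/20 clear@20
  add 93.0.0.0/8 -> H2 at depth 8

== LOOKUPS ==
["H3","H0","H0","H0","H3","H0","H4","H4","H0"]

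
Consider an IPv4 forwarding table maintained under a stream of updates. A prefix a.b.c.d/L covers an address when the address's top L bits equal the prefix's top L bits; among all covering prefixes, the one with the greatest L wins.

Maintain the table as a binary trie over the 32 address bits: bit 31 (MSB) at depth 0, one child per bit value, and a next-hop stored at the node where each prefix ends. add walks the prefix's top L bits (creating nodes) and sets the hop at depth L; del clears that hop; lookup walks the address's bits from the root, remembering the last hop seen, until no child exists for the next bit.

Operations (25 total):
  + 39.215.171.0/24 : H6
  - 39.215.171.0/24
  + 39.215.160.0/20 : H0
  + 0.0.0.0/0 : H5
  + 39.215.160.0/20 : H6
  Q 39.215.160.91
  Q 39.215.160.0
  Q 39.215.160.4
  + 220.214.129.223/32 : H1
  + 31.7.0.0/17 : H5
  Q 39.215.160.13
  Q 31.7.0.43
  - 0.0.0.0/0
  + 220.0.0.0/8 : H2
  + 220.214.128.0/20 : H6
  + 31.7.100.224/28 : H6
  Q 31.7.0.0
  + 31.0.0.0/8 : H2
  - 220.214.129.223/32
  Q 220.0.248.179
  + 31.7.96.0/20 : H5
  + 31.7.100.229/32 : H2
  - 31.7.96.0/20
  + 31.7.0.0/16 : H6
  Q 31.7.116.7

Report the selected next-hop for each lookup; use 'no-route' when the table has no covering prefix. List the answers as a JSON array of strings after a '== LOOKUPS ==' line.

Apply in order:
  add 39.215.171.0/24 -> H6 at depth 24
  - 39.215.171.0/24 clear@24
  add 39.215.160.0/20 -> H0 at depth 20
  add 0.0.0.0/0 -> H5 at depth 0
  add 39.215.160.0/20 -> H6 at depth 20
  Q 39.215.160.91: descend 00100111110101111010 ; hops seen [H5,H6] ; pick H6
  Q 39.215.160.0: descend 00100111110101111010 ; hops seen [H5,H6] ; pick H6
  Q 39.215.160.4: descend 00100111110101111010 ; hops seen [H5,H6] ; pick H6
  add 220.214.129.223/32 -> H1 at depth 32
  add 31.7.0.0/17 -> H5 at depth 17
  Q 39.215.160.13: descend 00100111110101111010 ; hops seen [H5,H6] ; pick H6
  Q 31.7.0.43: descend 00011111000001110 ; hops seen [H5,H5] ; pick H5
  - 0.0.0.0/0 clear@0
  add 220.0.0.0/8 -> H2 at depth 8
  add 220.214.128.0/20 -> H6 at depth 20
  add 31.7.100.224/28 -> H6 at depth 28
  Q 31.7.0.0: descend 00011111000001110 ; hops seen [H5] ; pick H5
  add 31.0.0.0/8 -> H2 at depth 8
  - 220.214.129.223/32 clear@32
  Q 220.0.248.179: descend 11011100 ; hops seen [H2] ; pick H2
  add 31.7.96.0/20 -> H5 at depth 20
  add 31.7.100.229/32 -> H2 at depth 32
  - 31.7.96.0/20 clear@20
  add 31.7.0.0/16 -> H6 at depth 16
  Q 31.7.116.7: descend 0001111100000111011 ; hops seen [H2,H6,H5] ; pick H5

== LOOKUPS ==
["H6","H6","H6","H6","H5","H5","H2","H5"]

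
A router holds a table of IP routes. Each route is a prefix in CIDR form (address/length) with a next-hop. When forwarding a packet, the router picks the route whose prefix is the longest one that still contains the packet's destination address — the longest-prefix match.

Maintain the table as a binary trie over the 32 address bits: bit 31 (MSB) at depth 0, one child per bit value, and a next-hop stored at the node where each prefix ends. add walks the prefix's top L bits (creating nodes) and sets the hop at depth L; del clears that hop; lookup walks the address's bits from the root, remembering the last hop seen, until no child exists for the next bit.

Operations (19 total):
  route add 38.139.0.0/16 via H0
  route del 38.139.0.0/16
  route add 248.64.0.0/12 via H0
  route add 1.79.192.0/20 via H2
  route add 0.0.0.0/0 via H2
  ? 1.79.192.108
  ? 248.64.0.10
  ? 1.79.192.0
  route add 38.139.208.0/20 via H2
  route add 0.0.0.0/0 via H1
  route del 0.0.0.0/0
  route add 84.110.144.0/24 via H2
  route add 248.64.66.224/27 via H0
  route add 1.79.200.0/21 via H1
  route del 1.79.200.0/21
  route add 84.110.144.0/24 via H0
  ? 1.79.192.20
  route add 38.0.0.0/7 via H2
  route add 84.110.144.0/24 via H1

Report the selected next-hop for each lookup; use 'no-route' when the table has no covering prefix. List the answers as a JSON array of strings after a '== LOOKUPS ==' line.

Apply in order:
  add 38.139.0.0/16 -> H0 at depth 16
  del 38.139.0.0/16 (clear depth 16)
  add 248.64.0.0/12 -> H0 at depth 12
  add 1.79.192.0/20 -> H2 at depth 20
  add 0.0.0.0/0 -> H2 at depth 0
  ? 1.79.192.108  path d0:H2→d1:-→d2:-→d3:-→d4:-→d5:-→d6:-→d7:-→d8:-→d9:-→d10:-→d11:-→d12:-→d13:-→d14:-→d15:-→d16:-→d17:-→d18:-→d19:-→d20:H2  best=H2
  ? 248.64.0.10  path d0:H2→d1:-→d2:-→d3:-→d4:-→d5:-→d6:-→d7:-→d8:-→d9:-→d10:-→d11:-→d12:H0  best=H0
  ? 1.79.192.0  path d0:H2→d1:-→d2:-→d3:-→d4:-→d5:-→d6:-→d7:-→d8:-→d9:-→d10:-→d11:-→d12:-→d13:-→d14:-→d15:-→d16:-→d17:-→d18:-→d19:-→d20:H2  best=H2
  add 38.139.208.0/20 -> H2 at depth 20
  add 0.0.0.0/0 -> H1 at depth 0
  del 0.0.0.0/0 (clear depth 0)
  add 84.110.144.0/24 -> H2 at depth 24
  add 248.64.66.224/27 -> H0 at depth 27
  add 1.79.200.0/21 -> H1 at depth 21
  del 1.79.200.0/21 (clear depth 21)
  add 84.110.144.0/24 -> H0 at depth 24
  ? 1.79.192.20  path d0:-→d1:-→d2:-→d3:-→d4:-→d5:-→d6:-→d7:-→d8:-→d9:-→d10:-→d11:-→d12:-→d13:-→d14:-→d15:-→d16:-→d17:-→d18:-→d19:-→d20:H2  best=H2
  add 38.0.0.0/7 -> H2 at depth 7
  add 84.110.144.0/24 -> H1 at depth 24

== LOOKUPS ==
["H2","H0","H2","H2"]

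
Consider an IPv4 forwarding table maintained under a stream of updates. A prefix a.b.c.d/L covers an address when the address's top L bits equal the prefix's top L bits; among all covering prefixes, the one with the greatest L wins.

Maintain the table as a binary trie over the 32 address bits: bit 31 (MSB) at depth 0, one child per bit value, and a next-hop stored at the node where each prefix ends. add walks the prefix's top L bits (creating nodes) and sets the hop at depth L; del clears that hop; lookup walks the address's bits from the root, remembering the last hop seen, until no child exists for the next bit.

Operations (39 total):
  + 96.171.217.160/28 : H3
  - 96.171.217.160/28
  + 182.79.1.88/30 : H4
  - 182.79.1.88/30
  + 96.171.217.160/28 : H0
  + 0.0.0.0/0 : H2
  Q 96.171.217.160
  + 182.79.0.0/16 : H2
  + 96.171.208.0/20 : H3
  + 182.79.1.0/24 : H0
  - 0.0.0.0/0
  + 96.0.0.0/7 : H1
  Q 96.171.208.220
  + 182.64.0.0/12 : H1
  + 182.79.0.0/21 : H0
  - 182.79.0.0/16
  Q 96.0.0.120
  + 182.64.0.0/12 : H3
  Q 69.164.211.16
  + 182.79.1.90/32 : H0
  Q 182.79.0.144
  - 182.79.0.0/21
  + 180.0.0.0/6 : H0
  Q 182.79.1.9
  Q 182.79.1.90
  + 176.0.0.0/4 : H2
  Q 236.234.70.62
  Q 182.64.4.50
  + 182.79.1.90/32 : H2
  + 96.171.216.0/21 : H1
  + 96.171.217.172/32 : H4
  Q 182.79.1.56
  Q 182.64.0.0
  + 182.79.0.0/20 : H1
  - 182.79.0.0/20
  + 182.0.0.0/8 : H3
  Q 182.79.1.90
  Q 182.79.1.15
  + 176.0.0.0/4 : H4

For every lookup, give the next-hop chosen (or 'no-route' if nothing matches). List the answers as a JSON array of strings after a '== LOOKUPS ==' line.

Process each operation:
  + 96.171.217.160/28 (H3) depth=28
  - 96.171.217.160/28 clear@28
  + 182.79.1.88/30 (H4) depth=30
  - 182.79.1.88/30 clear@30
  + 96.171.217.160/28 (H0) depth=28
  + 0.0.0.0/0 (H2) depth=0
  ? 96.171.217.160  path d0:H2→d1:-→d2:-→d3:-→d4:-→d5:-→d6:-→d7:-→d8:-→d9:-→d10:-→d11:-→d12:-→d13:-→d14:-→d15:-→d16:-→d17:-→d18:-→d19:-→d20:-→d21:-→d22:-→d23:-→d24:-→d25:-→d26:-→d27:-→d28:H0  best=H0
  + 182.79.0.0/16 (H2) depth=16
  + 96.171.208.0/20 (H3) depth=20
  + 182.79.1.0/24 (H0) depth=24
  - 0.0.0.0/0 clear@0
  + 96.0.0.0/7 (H1) depth=7
  ? 96.171.208.220  path d0:-→d1:-→d2:-→d3:-→d4:-→d5:-→d6:-→d7:H1→d8:-→d9:-→d10:-→d11:-→d12:-→d13:-→d14:-→d15:-→d16:-→d17:-→d18:-→d19:-→d20:H3  best=H3
  + 182.64.0.0/12 (H1) depth=12
  + 182.79.0.0/21 (H0) depth=21
  - 182.79.0.0/16 clear@16
  ? 96.0.0.120  path d0:-→d1:-→d2:-→d3:-→d4:-→d5:-→d6:-→d7:H1→d8:-  best=H1
  + 182.64.0.0/12 (H3) depth=12
  ? 69.164.211.16  path d0:-→d1:-→d2:-  best=no-route
  + 182.79.1.90/32 (H0) depth=32
  ? 182.79.0.144  path d0:-→d1:-→d2:-→d3:-→d4:-→d5:-→d6:-→d7:-→d8:-→d9:-→d10:-→d11:-→d12:H3→d13:-→d14:-→d15:-→d16:-→d17:-→d18:-→d19:-→d20:-→d21:H0→d22:-→d23:-  best=H0
  - 182.79.0.0/21 clear@21
  + 180.0.0.0/6 (H0) depth=6
  ? 182.79.1.9  path d0:-→d1:-→d2:-→d3:-→d4:-→d5:-→d6:H0→d7:-→d8:-→d9:-→d10:-→d11:-→d12:H3→d13:-→d14:-→d15:-→d16:-→d17:-→d18:-→d19:-→d20:-→d21:-→d22:-→d23:-→d24:H0→d25:-  best=H0
  ? 182.79.1.90  path d0:-→d1:-→d2:-→d3:-→d4:-→d5:-→d6:H0→d7:-→d8:-→d9:-→d10:-→d11:-→d12:H3→d13:-→d14:-→d15:-→d16:-→d17:-→d18:-→d19:-→d20:-→d21:-→d22:-→d23:-→d24:H0→d25:-→d26:-→d27:-→d28:-→d29:-→d30:-→d31:-→d32:H0  best=H0
  + 176.0.0.0/4 (H2) depth=4
  ? 236.234.70.62  path d0:-→d1:-  best=no-route
  ? 182.64.4.50  path d0:-→d1:-→d2:-→d3:-→d4:H2→d5:-→d6:H0→d7:-→d8:-→d9:-→d10:-→d11:-→d12:H3  best=H3
  + 182.79.1.90/32 (H2) depth=32
  + 96.171.216.0/21 (H1) depth=21
  + 96.171.217.172/32 (H4) depth=32
  ? 182.79.1.56  path d0:-→d1:-→d2:-→d3:-→d4:H2→d5:-→d6:H0→d7:-→d8:-→d9:-→d10:-→d11:-→d12:H3→d13:-→d14:-→d15:-→d16:-→d17:-→d18:-→d19:-→d20:-→d21:-→d22:-→d23:-→d24:H0→d25:-  best=H0
  ? 182.64.0.0  path d0:-→d1:-→d2:-→d3:-→d4:H2→d5:-→d6:H0→d7:-→d8:-→d9:-→d10:-→d11:-→d12:H3  best=H3
  + 182.79.0.0/20 (H1) depth=20
  - 182.79.0.0/20 clear@20
  + 182.0.0.0/8 (H3) depth=8
  ? 182.79.1.90  path d0:-→d1:-→d2:-→d3:-→d4:H2→d5:-→d6:H0→d7:-→d8:H3→d9:-→d10:-→d11:-→d12:H3→d13:-→d14:-→d15:-→d16:-→d17:-→d18:-→d19:-→d20:-→d21:-→d22:-→d23:-→d24:H0→d25:-→d26:-→d27:-→d28:-→d29:-→d30:-→d31:-→d32:H2  best=H2
  ? 182.79.1.15  path d0:-→d1:-→d2:-→d3:-→d4:H2→d5:-→d6:H0→d7:-→d8:H3→d9:-→d10:-→d11:-→d12:H3→d13:-→d14:-→d15:-→d16:-→d17:-→d18:-→d19:-→d20:-→d21:-→d22:-→d23:-→d24:H0→d25:-  best=H0
  + 176.0.0.0/4 (H4) depth=4

== LOOKUPS ==
["H0","H3","H1","no-route","H0","H0","H0","no-route","H3","H0","H3","H2","H0"]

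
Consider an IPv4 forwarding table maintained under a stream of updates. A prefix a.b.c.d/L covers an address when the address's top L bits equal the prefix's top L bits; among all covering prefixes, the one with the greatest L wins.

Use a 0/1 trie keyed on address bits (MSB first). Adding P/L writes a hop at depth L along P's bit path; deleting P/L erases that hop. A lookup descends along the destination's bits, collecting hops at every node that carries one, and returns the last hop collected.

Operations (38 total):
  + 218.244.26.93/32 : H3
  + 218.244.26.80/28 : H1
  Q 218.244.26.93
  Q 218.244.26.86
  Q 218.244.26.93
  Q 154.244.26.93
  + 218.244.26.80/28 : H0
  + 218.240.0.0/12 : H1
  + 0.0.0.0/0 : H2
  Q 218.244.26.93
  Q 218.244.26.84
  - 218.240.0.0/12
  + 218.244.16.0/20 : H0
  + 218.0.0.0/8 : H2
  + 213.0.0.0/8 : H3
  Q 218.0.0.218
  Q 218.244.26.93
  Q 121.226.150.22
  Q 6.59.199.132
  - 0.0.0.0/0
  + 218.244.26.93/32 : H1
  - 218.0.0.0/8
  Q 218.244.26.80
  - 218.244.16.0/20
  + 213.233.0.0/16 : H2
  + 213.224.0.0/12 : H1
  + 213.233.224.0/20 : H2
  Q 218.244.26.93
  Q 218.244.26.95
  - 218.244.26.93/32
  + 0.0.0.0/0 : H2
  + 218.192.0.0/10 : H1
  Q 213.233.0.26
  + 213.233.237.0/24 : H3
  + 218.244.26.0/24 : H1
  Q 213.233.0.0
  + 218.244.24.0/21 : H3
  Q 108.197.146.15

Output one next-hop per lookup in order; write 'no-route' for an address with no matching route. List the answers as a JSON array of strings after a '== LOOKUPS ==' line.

Trace:
  + 218.244.26.93/32 (H3) depth=32
  + 218.244.26.80/28 (H1) depth=28
  Q 218.244.26.93: descend 11011010111101000001101001011101 ; hops seen [H1,H3] ; pick H3
  Q 218.244.26.86: descend 1101101011110100000110100101 ; hops seen [H1] ; pick H1
  Q 218.244.26.93: descend 11011010111101000001101001011101 ; hops seen [H1,H3] ; pick H3
  Q 154.244.26.93: descend 1 ; hops seen [∅] ; pick no-route
  + 218.244.26.80/28 (H0) depth=28
  + 218.240.0.0/12 (H1) depth=12
  + 0.0.0.0/0 (H2) depth=0
  Q 218.244.26.93: descend 11011010111101000001101001011101 ; hops seen [H2,H1,H0,H3] ; pick H3
  Q 218.244.26.84: descend 1101101011110100000110100101 ; hops seen [H2,H1,H0] ; pick H0
  del 218.240.0.0/12 (clear depth 12)
  + 218.244.16.0/20 (H0) depth=20
  + 218.0.0.0/8 (H2) depth=8
  + 213.0.0.0/8 (H3) depth=8
  Q 218.0.0.218: descend 11011010 ; hops seen [H2,H2] ; pick H2
  Q 218.244.26.93: descend 11011010111101000001101001011101 ; hops seen [H2,H2,H0,H0,H3] ; pick H3
  Q 121.226.150.22: descend ε ; hops seen [H2] ; pick H2
  Q 6.59.199.132: descend ε ; hops seen [H2] ; pick H2
  del 0.0.0.0/0 (clear depth 0)
  + 218.244.26.93/32 (H1) depth=32
  del 218.0.0.0/8 (clear depth 8)
  Q 218.244.26.80: descend 1101101011110100000110100101 ; hops seen [H0,H0] ; pick H0
  del 218.244.16.0/20 (clear depth 20)
  + 213.233.0.0/16 (H2) depth=16
  + 213.224.0.0/12 (H1) depth=12
  + 213.233.224.0/20 (H2) depth=20
  Q 218.244.26.93: descend 11011010111101000001101001011101 ; hops seen [H0,H1] ; pick H1
  Q 218.244.26.95: descend 110110101111010000011010010111 ; hops seen [H0] ; pick H0
  del 218.244.26.93/32 (clear depth 32)
  + 0.0.0.0/0 (H2) depth=0
  + 218.192.0.0/10 (H1) depth=10
  Q 213.233.0.26: descend 1101010111101001 ; hops seen [H2,H3,H1,H2] ; pick H2
  + 213.233.237.0/24 (H3) depth=24
  + 218.244.26.0/24 (H1) depth=24
  Q 213.233.0.0: descend 1101010111101001 ; hops seen [H2,H3,H1,H2] ; pick H2
  + 218.244.24.0/21 (H3) depth=21
  Q 108.197.146.15: descend ε ; hops seen [H2] ; pick H2

== LOOKUPS ==
["H3","H1","H3","no-route","H3","H0","H2","H3","H2","H2","H0","H1","H0","H2","H2","H2"]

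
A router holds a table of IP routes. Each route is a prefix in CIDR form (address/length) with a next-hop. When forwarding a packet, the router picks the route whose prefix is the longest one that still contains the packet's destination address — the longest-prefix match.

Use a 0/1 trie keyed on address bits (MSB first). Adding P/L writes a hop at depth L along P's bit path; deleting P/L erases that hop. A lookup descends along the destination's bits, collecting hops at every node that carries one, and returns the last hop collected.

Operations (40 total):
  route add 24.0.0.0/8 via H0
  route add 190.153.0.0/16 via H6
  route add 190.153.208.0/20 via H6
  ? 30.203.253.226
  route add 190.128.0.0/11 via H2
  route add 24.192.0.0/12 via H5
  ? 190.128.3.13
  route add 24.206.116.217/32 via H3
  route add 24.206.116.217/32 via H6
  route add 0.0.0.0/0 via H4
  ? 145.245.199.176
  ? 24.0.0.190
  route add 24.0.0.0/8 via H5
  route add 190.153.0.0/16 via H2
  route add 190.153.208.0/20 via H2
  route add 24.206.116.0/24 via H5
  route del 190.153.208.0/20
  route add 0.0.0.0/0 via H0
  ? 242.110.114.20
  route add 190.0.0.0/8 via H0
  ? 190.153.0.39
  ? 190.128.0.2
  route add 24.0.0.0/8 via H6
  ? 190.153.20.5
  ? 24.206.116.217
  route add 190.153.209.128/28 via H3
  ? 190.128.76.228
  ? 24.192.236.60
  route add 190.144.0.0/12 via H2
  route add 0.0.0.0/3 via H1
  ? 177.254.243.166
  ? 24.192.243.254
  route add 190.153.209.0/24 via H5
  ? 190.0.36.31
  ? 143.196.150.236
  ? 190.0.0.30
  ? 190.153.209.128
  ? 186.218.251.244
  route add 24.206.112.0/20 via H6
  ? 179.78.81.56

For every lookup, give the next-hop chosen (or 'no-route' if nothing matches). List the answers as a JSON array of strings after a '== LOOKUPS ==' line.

Trace:
  add 24.0.0.0/8 -> H0 at depth 8
  add 190.153.0.0/16 -> H6 at depth 16
  add 190.153.208.0/20 -> H6 at depth 20
  Q 30.203.253.226: descend 00011 ; hops seen [∅] ; pick no-route
  add 190.128.0.0/11 -> H2 at depth 11
  add 24.192.0.0/12 -> H5 at depth 12
  Q 190.128.3.13: descend 10111110100 ; hops seen [H2] ; pick H2
  add 24.206.116.217/32 -> H3 at depth 32
  add 24.206.116.217/32 -> H6 at depth 32
  add 0.0.0.0/0 -> H4 at depth 0
  Q 145.245.199.176: descend 10 ; hops seen [H4] ; pick H4
  Q 24.0.0.190: descend 00011000 ; hops seen [H4,H0] ; pick H0
  add 24.0.0.0/8 -> H5 at depth 8
  add 190.153.0.0/16 -> H2 at depth 16
  add 190.153.208.0/20 -> H2 at depth 20
  add 24.206.116.0/24 -> H5 at depth 24
  del 190.153.208.0/20 (clear depth 20)
  add 0.0.0.0/0 -> H0 at depth 0
  Q 242.110.114.20: descend 1 ; hops seen [H0] ; pick H0
  add 190.0.0.0/8 -> H0 at depth 8
  Q 190.153.0.39: descend 1011111010011001 ; hops seen [H0,H0,H2,H2] ; pick H2
  Q 190.128.0.2: descend 10111110100 ; hops seen [H0,H0,H2] ; pick H2
  add 24.0.0.0/8 -> H6 at depth 8
  Q 190.153.20.5: descend 1011111010011001 ; hops seen [H0,H0,H2,H2] ; pick H2
  Q 24.206.116.217: descend 00011000110011100111010011011001 ; hops seen [H0,H6,H5,H5,H6] ; pick H6
  add 190.153.209.128/28 -> H3 at depth 28
  Q 190.128.76.228: descend 10111110100 ; hops seen [H0,H0,H2] ; pick H2
  Q 24.192.236.60: descend 000110001100 ; hops seen [H0,H6,H5] ; pick H5
  add 190.144.0.0/12 -> H2 at depth 12
  add 0.0.0.0/3 -> H1 at depth 3
  Q 177.254.243.166: descend 1011 ; hops seen [H0] ; pick H0
  Q 24.192.243.254: descend 000110001100 ; hops seen [H0,H1,H6,H5] ; pick H5
  add 190.153.209.0/24 -> H5 at depth 24
  Q 190.0.36.31: descend 10111110 ; hops seen [H0,H0] ; pick H0
  Q 143.196.150.236: descend 10 ; hops seen [H0] ; pick H0
  Q 190.0.0.30: descend 10111110 ; hops seen [H0,H0] ; pick H0
  Q 190.153.209.128: descend 1011111010011001110100011000 ; hops seen [H0,H0,H2,H2,H2,H5,H3] ; pick H3
  Q 186.218.251.244: descend 10111 ; hops seen [H0] ; pick H0
  add 24.206.112.0/20 -> H6 at depth 20
  Q 179.78.81.56: descend 1011 ; hops seen [H0] ; pick H0

== LOOKUPS ==
["no-route","H2","H4","H0","H0","H2","H2","H2","H6","H2","H5","H0","H5","H0","H0","H0","H3","H0","H0"]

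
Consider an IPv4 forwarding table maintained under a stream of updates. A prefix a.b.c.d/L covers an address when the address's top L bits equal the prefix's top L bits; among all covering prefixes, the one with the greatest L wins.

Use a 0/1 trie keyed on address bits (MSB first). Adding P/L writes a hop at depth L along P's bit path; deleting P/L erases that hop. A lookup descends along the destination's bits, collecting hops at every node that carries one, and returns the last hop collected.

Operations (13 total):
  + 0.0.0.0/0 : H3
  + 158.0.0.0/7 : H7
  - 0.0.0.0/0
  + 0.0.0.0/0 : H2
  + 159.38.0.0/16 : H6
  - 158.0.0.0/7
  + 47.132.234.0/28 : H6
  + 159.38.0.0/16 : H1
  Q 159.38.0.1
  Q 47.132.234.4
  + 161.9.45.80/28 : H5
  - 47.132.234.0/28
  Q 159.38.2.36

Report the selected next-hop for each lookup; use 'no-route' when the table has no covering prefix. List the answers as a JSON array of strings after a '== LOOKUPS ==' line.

Trace:
  add 0.0.0.0/0 -> H3 at depth 0
  add 158.0.0.0/7 -> H7 at depth 7
  - 0.0.0.0/0 clear@0
  add 0.0.0.0/0 -> H2 at depth 0
  add 159.38.0.0/16 -> H6 at depth 16
  - 158.0.0.0/7 clear@7
  add 47.132.234.0/28 -> H6 at depth 28
  add 159.38.0.0/16 -> H1 at depth 16
  lookup 159.38.0.1: bits 1001111100100110 walk d0:H2→d1:-→d2:-→d3:-→d4:-→d5:-→d6:-→d7:-→d8:-→d9:-→d10:-→d11:-→d12:-→d13:-→d14:-→d15:-→d16:H1 -> H1
  lookup 47.132.234.4: bits 0010111110000100111010100000 walk d0:H2→d1:-→d2:-→d3:-→d4:-→d5:-→d6:-→d7:-→d8:-→d9:-→d10:-→d11:-→d12:-→d13:-→d14:-→d15:-→d16:-→d17:-→d18:-→d19:-→d20:-→d21:-→d22:-→d23:-→d24:-→d25:-→d26:-→d27:-→d28:H6 -> H6
  add 161.9.45.80/28 -> H5 at depth 28
  - 47.132.234.0/28 clear@28
  lookup 159.38.2.36: bits 1001111100100110 walk d0:H2→d1:-→d2:-→d3:-→d4:-→d5:-→d6:-→d7:-→d8:-→d9:-→d10:-→d11:-→d12:-→d13:-→d14:-→d15:-→d16:H1 -> H1

== LOOKUPS ==
["H1","H6","H1"]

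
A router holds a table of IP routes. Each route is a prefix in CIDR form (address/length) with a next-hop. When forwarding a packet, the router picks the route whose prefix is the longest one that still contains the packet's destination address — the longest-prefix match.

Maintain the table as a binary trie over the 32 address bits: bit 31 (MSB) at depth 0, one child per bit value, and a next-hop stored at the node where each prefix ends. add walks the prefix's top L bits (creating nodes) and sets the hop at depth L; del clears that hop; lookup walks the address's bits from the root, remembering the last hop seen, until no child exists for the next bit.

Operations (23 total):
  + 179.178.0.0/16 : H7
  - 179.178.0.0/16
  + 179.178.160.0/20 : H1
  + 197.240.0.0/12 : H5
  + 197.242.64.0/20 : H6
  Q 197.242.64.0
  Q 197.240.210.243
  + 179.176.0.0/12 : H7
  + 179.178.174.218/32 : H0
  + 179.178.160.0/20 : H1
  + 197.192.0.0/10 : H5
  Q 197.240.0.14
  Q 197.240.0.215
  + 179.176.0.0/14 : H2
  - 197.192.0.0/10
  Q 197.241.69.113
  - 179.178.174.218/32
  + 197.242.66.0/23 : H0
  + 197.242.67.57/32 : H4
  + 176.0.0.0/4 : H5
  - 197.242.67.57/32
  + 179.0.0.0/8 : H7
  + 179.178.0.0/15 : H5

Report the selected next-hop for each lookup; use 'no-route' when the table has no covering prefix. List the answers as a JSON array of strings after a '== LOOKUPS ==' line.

Trace:
  add 179.178.0.0/16 -> H7 at depth 16
  - 179.178.0.0/16 clear@16
  add 179.178.160.0/20 -> H1 at depth 20
  add 197.240.0.0/12 -> H5 at depth 12
  add 197.242.64.0/20 -> H6 at depth 20
  ? 197.242.64.0  path d0:-→d1:-→d2:-→d3:-→d4:-→d5:-→d6:-→d7:-→d8:-→d9:-→d10:-→d11:-→d12:H5→d13:-→d14:-→d15:-→d16:-→d17:-→d18:-→d19:-→d20:H6  best=H6
  ? 197.240.210.243  path d0:-→d1:-→d2:-→d3:-→d4:-→d5:-→d6:-→d7:-→d8:-→d9:-→d10:-→d11:-→d12:H5→d13:-→d14:-  best=H5
  add 179.176.0.0/12 -> H7 at depth 12
  add 179.178.174.218/32 -> H0 at depth 32
  add 179.178.160.0/20 -> H1 at depth 20
  add 197.192.0.0/10 -> H5 at depth 10
  ? 197.240.0.14  path d0:-→d1:-→d2:-→d3:-→d4:-→d5:-→d6:-→d7:-→d8:-→d9:-→d10:H5→d11:-→d12:H5→d13:-→d14:-  best=H5
  ? 197.240.0.215  path d0:-→d1:-→d2:-→d3:-→d4:-→d5:-→d6:-→d7:-→d8:-→d9:-→d10:H5→d11:-→d12:H5→d13:-→d14:-  best=H5
  add 179.176.0.0/14 -> H2 at depth 14
  - 197.192.0.0/10 clear@10
  ? 197.241.69.113  path d0:-→d1:-→d2:-→d3:-→d4:-→d5:-→d6:-→d7:-→d8:-→d9:-→d10:-→d11:-→d12:H5→d13:-→d14:-  best=H5
  - 179.178.174.218/32 clear@32
  add 197.242.66.0/23 -> H0 at depth 23
  add 197.242.67.57/32 -> H4 at depth 32
  add 176.0.0.0/4 -> H5 at depth 4
  - 197.242.67.57/32 clear@32
  add 179.0.0.0/8 -> H7 at depth 8
  add 179.178.0.0/15 -> H5 at depth 15

== LOOKUPS ==
["H6","H5","H5","H5","H5"]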